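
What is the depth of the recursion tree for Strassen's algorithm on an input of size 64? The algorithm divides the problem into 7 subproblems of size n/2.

For divide and conquer with division factor 2:

Problem sizes at each level:
Level 0: 64
Level 1: 32
Level 2: 16
Level 3: 8
Level 4: 4
Level 5: 2
Level 6: 1

The root is level 0 and the size-1 base case is level 6 (the tree spans levels 0 through 6, i.e. 7 levels counting the root), so the depth is the number of divisions: log_2(64) = 6

The recursion tree depth is log_2(64) = 6. At each level, the problem size is divided by 2, so it takes 6 divisions to reduce to a base case of size 1. The algorithm makes 7 recursive calls at each level.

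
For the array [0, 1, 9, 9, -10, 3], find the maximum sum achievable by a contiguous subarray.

Using Kadane's algorithm on [0, 1, 9, 9, -10, 3]:

Scanning through the array:
Position 1 (value 1): max_ending_here = 1, max_so_far = 1
Position 2 (value 9): max_ending_here = 10, max_so_far = 10
Position 3 (value 9): max_ending_here = 19, max_so_far = 19
Position 4 (value -10): max_ending_here = 9, max_so_far = 19
Position 5 (value 3): max_ending_here = 12, max_so_far = 19

Maximum subarray: [0, 1, 9, 9]
Maximum sum: 19

The maximum subarray is [0, 1, 9, 9] with sum 19. This subarray runs from index 0 to index 3.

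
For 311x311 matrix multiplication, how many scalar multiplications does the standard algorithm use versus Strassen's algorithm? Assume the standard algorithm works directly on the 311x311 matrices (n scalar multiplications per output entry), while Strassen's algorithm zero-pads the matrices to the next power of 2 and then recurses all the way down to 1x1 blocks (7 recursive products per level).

Matrix multiplication for 311x311 matrices:

Strassen's algorithm requires power-of-2 dimensions. Pad 311x311 to 512x512 (next power of 2).

Standard algorithm: 311^3 = 30080231 multiplications
Strassen's algorithm: 7^(log2(512)) = 7^9 = 40353607 multiplications
Difference: 30080231 - 40353607 = -10273376 (Strassen uses MORE here due to padding overhead — for small or just-over-power-of-2 n, padding can outweigh the per-level savings)

Standard: 30080231 multiplications (311^3). Strassen: 40353607 multiplications (7^9, after padding to 512x512). Strassen reduces 8 recursive multiplications to 7 at each level.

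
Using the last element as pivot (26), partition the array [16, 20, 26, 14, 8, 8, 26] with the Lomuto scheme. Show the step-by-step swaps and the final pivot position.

Lomuto partition with pivot = 26:

Initial array: [16, 20, 26, 14, 8, 8, 26]

arr[0]=16 <= 26: swap with position 0, array becomes [16, 20, 26, 14, 8, 8, 26]
arr[1]=20 <= 26: swap with position 1, array becomes [16, 20, 26, 14, 8, 8, 26]
arr[2]=26 <= 26: swap with position 2, array becomes [16, 20, 26, 14, 8, 8, 26]
arr[3]=14 <= 26: swap with position 3, array becomes [16, 20, 26, 14, 8, 8, 26]
arr[4]=8 <= 26: swap with position 4, array becomes [16, 20, 26, 14, 8, 8, 26]
arr[5]=8 <= 26: swap with position 5, array becomes [16, 20, 26, 14, 8, 8, 26]

Place pivot at position 6: [16, 20, 26, 14, 8, 8, 26]
Pivot position: 6

After partitioning with pivot 26, the array becomes [16, 20, 26, 14, 8, 8, 26]. The pivot is placed at index 6. All elements to the left of the pivot are <= 26, and all elements to the right are > 26.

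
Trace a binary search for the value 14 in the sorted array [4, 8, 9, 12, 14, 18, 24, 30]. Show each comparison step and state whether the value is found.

Binary search for 14 in [4, 8, 9, 12, 14, 18, 24, 30]:

lo=0, hi=7, mid=3, arr[mid]=12 -> 12 < 14, search right half
lo=4, hi=7, mid=5, arr[mid]=18 -> 18 > 14, search left half
lo=4, hi=4, mid=4, arr[mid]=14 -> Found target at index 4!

Binary search finds 14 at index 4 after 3 comparisons. The search repeatedly halves the search space by comparing with the middle element.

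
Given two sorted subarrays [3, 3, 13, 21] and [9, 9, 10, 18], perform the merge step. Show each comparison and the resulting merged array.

Merging process:

Compare 3 vs 9: take 3 from left. Merged: [3]
Compare 3 vs 9: take 3 from left. Merged: [3, 3]
Compare 13 vs 9: take 9 from right. Merged: [3, 3, 9]
Compare 13 vs 9: take 9 from right. Merged: [3, 3, 9, 9]
Compare 13 vs 10: take 10 from right. Merged: [3, 3, 9, 9, 10]
Compare 13 vs 18: take 13 from left. Merged: [3, 3, 9, 9, 10, 13]
Compare 21 vs 18: take 18 from right. Merged: [3, 3, 9, 9, 10, 13, 18]
Append remaining from left: [21]. Merged: [3, 3, 9, 9, 10, 13, 18, 21]

Final merged array: [3, 3, 9, 9, 10, 13, 18, 21]
Total comparisons: 7

The merged array is [3, 3, 9, 9, 10, 13, 18, 21], requiring 7 comparisons. The merge step runs in O(n) time where n is the total number of elements.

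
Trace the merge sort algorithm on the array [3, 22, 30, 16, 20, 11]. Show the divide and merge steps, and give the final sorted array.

Merge sort trace:

Split: [3, 22, 30, 16, 20, 11] -> [3, 22, 30] and [16, 20, 11]
  Split: [3, 22, 30] -> [3] and [22, 30]
    Split: [22, 30] -> [22] and [30]
    Merge: [22] + [30] -> [22, 30]
  Merge: [3] + [22, 30] -> [3, 22, 30]
  Split: [16, 20, 11] -> [16] and [20, 11]
    Split: [20, 11] -> [20] and [11]
    Merge: [20] + [11] -> [11, 20]
  Merge: [16] + [11, 20] -> [11, 16, 20]
Merge: [3, 22, 30] + [11, 16, 20] -> [3, 11, 16, 20, 22, 30]

Final sorted array: [3, 11, 16, 20, 22, 30]

The merge sort proceeds by recursively splitting the array and merging sorted halves.
After all merges, the sorted array is [3, 11, 16, 20, 22, 30].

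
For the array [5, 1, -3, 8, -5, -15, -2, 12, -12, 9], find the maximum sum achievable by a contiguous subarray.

Using Kadane's algorithm on [5, 1, -3, 8, -5, -15, -2, 12, -12, 9]:

Scanning through the array:
Position 1 (value 1): max_ending_here = 6, max_so_far = 6
Position 2 (value -3): max_ending_here = 3, max_so_far = 6
Position 3 (value 8): max_ending_here = 11, max_so_far = 11
Position 4 (value -5): max_ending_here = 6, max_so_far = 11
Position 5 (value -15): max_ending_here = -9, max_so_far = 11
Position 6 (value -2): max_ending_here = -2, max_so_far = 11
Position 7 (value 12): max_ending_here = 12, max_so_far = 12
Position 8 (value -12): max_ending_here = 0, max_so_far = 12
Position 9 (value 9): max_ending_here = 9, max_so_far = 12

Maximum subarray: [12]
Maximum sum: 12

The maximum subarray is [12] with sum 12. This subarray runs from index 7 to index 7.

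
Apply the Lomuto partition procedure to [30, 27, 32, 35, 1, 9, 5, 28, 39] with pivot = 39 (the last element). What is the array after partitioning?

Lomuto partition with pivot = 39:

Initial array: [30, 27, 32, 35, 1, 9, 5, 28, 39]

arr[0]=30 <= 39: swap with position 0, array becomes [30, 27, 32, 35, 1, 9, 5, 28, 39]
arr[1]=27 <= 39: swap with position 1, array becomes [30, 27, 32, 35, 1, 9, 5, 28, 39]
arr[2]=32 <= 39: swap with position 2, array becomes [30, 27, 32, 35, 1, 9, 5, 28, 39]
arr[3]=35 <= 39: swap with position 3, array becomes [30, 27, 32, 35, 1, 9, 5, 28, 39]
arr[4]=1 <= 39: swap with position 4, array becomes [30, 27, 32, 35, 1, 9, 5, 28, 39]
arr[5]=9 <= 39: swap with position 5, array becomes [30, 27, 32, 35, 1, 9, 5, 28, 39]
arr[6]=5 <= 39: swap with position 6, array becomes [30, 27, 32, 35, 1, 9, 5, 28, 39]
arr[7]=28 <= 39: swap with position 7, array becomes [30, 27, 32, 35, 1, 9, 5, 28, 39]

Place pivot at position 8: [30, 27, 32, 35, 1, 9, 5, 28, 39]
Pivot position: 8

After partitioning with pivot 39, the array becomes [30, 27, 32, 35, 1, 9, 5, 28, 39]. The pivot is placed at index 8. All elements to the left of the pivot are <= 39, and all elements to the right are > 39.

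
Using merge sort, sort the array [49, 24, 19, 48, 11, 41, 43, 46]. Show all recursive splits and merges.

Merge sort trace:

Split: [49, 24, 19, 48, 11, 41, 43, 46] -> [49, 24, 19, 48] and [11, 41, 43, 46]
  Split: [49, 24, 19, 48] -> [49, 24] and [19, 48]
    Split: [49, 24] -> [49] and [24]
    Merge: [49] + [24] -> [24, 49]
    Split: [19, 48] -> [19] and [48]
    Merge: [19] + [48] -> [19, 48]
  Merge: [24, 49] + [19, 48] -> [19, 24, 48, 49]
  Split: [11, 41, 43, 46] -> [11, 41] and [43, 46]
    Split: [11, 41] -> [11] and [41]
    Merge: [11] + [41] -> [11, 41]
    Split: [43, 46] -> [43] and [46]
    Merge: [43] + [46] -> [43, 46]
  Merge: [11, 41] + [43, 46] -> [11, 41, 43, 46]
Merge: [19, 24, 48, 49] + [11, 41, 43, 46] -> [11, 19, 24, 41, 43, 46, 48, 49]

Final sorted array: [11, 19, 24, 41, 43, 46, 48, 49]

The merge sort proceeds by recursively splitting the array and merging sorted halves.
After all merges, the sorted array is [11, 19, 24, 41, 43, 46, 48, 49].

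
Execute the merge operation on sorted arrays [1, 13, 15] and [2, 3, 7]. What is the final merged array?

Merging process:

Compare 1 vs 2: take 1 from left. Merged: [1]
Compare 13 vs 2: take 2 from right. Merged: [1, 2]
Compare 13 vs 3: take 3 from right. Merged: [1, 2, 3]
Compare 13 vs 7: take 7 from right. Merged: [1, 2, 3, 7]
Append remaining from left: [13, 15]. Merged: [1, 2, 3, 7, 13, 15]

Final merged array: [1, 2, 3, 7, 13, 15]
Total comparisons: 4

The merged array is [1, 2, 3, 7, 13, 15], requiring 4 comparisons. The merge step runs in O(n) time where n is the total number of elements.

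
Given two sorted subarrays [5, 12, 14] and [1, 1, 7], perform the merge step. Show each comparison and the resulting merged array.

Merging process:

Compare 5 vs 1: take 1 from right. Merged: [1]
Compare 5 vs 1: take 1 from right. Merged: [1, 1]
Compare 5 vs 7: take 5 from left. Merged: [1, 1, 5]
Compare 12 vs 7: take 7 from right. Merged: [1, 1, 5, 7]
Append remaining from left: [12, 14]. Merged: [1, 1, 5, 7, 12, 14]

Final merged array: [1, 1, 5, 7, 12, 14]
Total comparisons: 4

The merged array is [1, 1, 5, 7, 12, 14], requiring 4 comparisons. The merge step runs in O(n) time where n is the total number of elements.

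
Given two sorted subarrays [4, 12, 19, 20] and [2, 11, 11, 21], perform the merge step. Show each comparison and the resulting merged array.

Merging process:

Compare 4 vs 2: take 2 from right. Merged: [2]
Compare 4 vs 11: take 4 from left. Merged: [2, 4]
Compare 12 vs 11: take 11 from right. Merged: [2, 4, 11]
Compare 12 vs 11: take 11 from right. Merged: [2, 4, 11, 11]
Compare 12 vs 21: take 12 from left. Merged: [2, 4, 11, 11, 12]
Compare 19 vs 21: take 19 from left. Merged: [2, 4, 11, 11, 12, 19]
Compare 20 vs 21: take 20 from left. Merged: [2, 4, 11, 11, 12, 19, 20]
Append remaining from right: [21]. Merged: [2, 4, 11, 11, 12, 19, 20, 21]

Final merged array: [2, 4, 11, 11, 12, 19, 20, 21]
Total comparisons: 7

The merged array is [2, 4, 11, 11, 12, 19, 20, 21], requiring 7 comparisons. The merge step runs in O(n) time where n is the total number of elements.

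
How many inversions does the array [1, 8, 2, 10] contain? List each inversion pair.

Finding inversions in [1, 8, 2, 10]:

(1, 2): arr[1]=8 > arr[2]=2

Total inversions: 1

The array has 1 inversion(s): (1,2). Each pair (i,j) satisfies i < j and arr[i] > arr[j].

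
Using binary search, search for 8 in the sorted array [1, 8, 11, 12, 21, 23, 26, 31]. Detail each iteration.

Binary search for 8 in [1, 8, 11, 12, 21, 23, 26, 31]:

lo=0, hi=7, mid=3, arr[mid]=12 -> 12 > 8, search left half
lo=0, hi=2, mid=1, arr[mid]=8 -> Found target at index 1!

Binary search finds 8 at index 1 after 2 comparisons. The search repeatedly halves the search space by comparing with the middle element.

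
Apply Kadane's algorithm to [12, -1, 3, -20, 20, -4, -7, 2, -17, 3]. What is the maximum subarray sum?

Using Kadane's algorithm on [12, -1, 3, -20, 20, -4, -7, 2, -17, 3]:

Scanning through the array:
Position 1 (value -1): max_ending_here = 11, max_so_far = 12
Position 2 (value 3): max_ending_here = 14, max_so_far = 14
Position 3 (value -20): max_ending_here = -6, max_so_far = 14
Position 4 (value 20): max_ending_here = 20, max_so_far = 20
Position 5 (value -4): max_ending_here = 16, max_so_far = 20
Position 6 (value -7): max_ending_here = 9, max_so_far = 20
Position 7 (value 2): max_ending_here = 11, max_so_far = 20
Position 8 (value -17): max_ending_here = -6, max_so_far = 20
Position 9 (value 3): max_ending_here = 3, max_so_far = 20

Maximum subarray: [20]
Maximum sum: 20

The maximum subarray is [20] with sum 20. This subarray runs from index 4 to index 4.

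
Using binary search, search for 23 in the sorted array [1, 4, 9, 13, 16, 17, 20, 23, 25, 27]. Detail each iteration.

Binary search for 23 in [1, 4, 9, 13, 16, 17, 20, 23, 25, 27]:

lo=0, hi=9, mid=4, arr[mid]=16 -> 16 < 23, search right half
lo=5, hi=9, mid=7, arr[mid]=23 -> Found target at index 7!

Binary search finds 23 at index 7 after 2 comparisons. The search repeatedly halves the search space by comparing with the middle element.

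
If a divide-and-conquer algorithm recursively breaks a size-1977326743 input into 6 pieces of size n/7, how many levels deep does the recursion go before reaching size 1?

For divide and conquer with division factor 7:

Problem sizes at each level:
Level 0: 1977326743
Level 1: 282475249
Level 2: 40353607
Level 3: 5764801
Level 4: 823543
Level 5: 117649
Level 6: 16807
Level 7: 2401
Level 8: 343
Level 9: 49
Level 10: 7
Level 11: 1

The root is level 0 and the size-1 base case is level 11 (the tree spans levels 0 through 11, i.e. 12 levels counting the root), so the depth is the number of divisions: log_7(1977326743) = 11

The recursion tree depth is log_7(1977326743) = 11. At each level, the problem size is divided by 7, so it takes 11 divisions to reduce to a base case of size 1. The algorithm makes 6 recursive calls at each level.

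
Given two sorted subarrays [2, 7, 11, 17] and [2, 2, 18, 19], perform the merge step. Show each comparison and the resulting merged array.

Merging process:

Compare 2 vs 2: take 2 from left. Merged: [2]
Compare 7 vs 2: take 2 from right. Merged: [2, 2]
Compare 7 vs 2: take 2 from right. Merged: [2, 2, 2]
Compare 7 vs 18: take 7 from left. Merged: [2, 2, 2, 7]
Compare 11 vs 18: take 11 from left. Merged: [2, 2, 2, 7, 11]
Compare 17 vs 18: take 17 from left. Merged: [2, 2, 2, 7, 11, 17]
Append remaining from right: [18, 19]. Merged: [2, 2, 2, 7, 11, 17, 18, 19]

Final merged array: [2, 2, 2, 7, 11, 17, 18, 19]
Total comparisons: 6

The merged array is [2, 2, 2, 7, 11, 17, 18, 19], requiring 6 comparisons. The merge step runs in O(n) time where n is the total number of elements.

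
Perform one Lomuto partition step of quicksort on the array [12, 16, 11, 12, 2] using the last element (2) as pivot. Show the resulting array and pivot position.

Lomuto partition with pivot = 2:

Initial array: [12, 16, 11, 12, 2]

arr[0]=12 > 2: no swap
arr[1]=16 > 2: no swap
arr[2]=11 > 2: no swap
arr[3]=12 > 2: no swap

Place pivot at position 0: [2, 16, 11, 12, 12]
Pivot position: 0

After partitioning with pivot 2, the array becomes [2, 16, 11, 12, 12]. The pivot is placed at index 0. All elements to the left of the pivot are <= 2, and all elements to the right are > 2.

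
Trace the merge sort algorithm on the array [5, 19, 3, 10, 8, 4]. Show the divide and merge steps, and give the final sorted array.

Merge sort trace:

Split: [5, 19, 3, 10, 8, 4] -> [5, 19, 3] and [10, 8, 4]
  Split: [5, 19, 3] -> [5] and [19, 3]
    Split: [19, 3] -> [19] and [3]
    Merge: [19] + [3] -> [3, 19]
  Merge: [5] + [3, 19] -> [3, 5, 19]
  Split: [10, 8, 4] -> [10] and [8, 4]
    Split: [8, 4] -> [8] and [4]
    Merge: [8] + [4] -> [4, 8]
  Merge: [10] + [4, 8] -> [4, 8, 10]
Merge: [3, 5, 19] + [4, 8, 10] -> [3, 4, 5, 8, 10, 19]

Final sorted array: [3, 4, 5, 8, 10, 19]

The merge sort proceeds by recursively splitting the array and merging sorted halves.
After all merges, the sorted array is [3, 4, 5, 8, 10, 19].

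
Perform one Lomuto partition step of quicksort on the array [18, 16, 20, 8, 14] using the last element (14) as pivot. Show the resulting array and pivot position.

Lomuto partition with pivot = 14:

Initial array: [18, 16, 20, 8, 14]

arr[0]=18 > 14: no swap
arr[1]=16 > 14: no swap
arr[2]=20 > 14: no swap
arr[3]=8 <= 14: swap with position 0, array becomes [8, 16, 20, 18, 14]

Place pivot at position 1: [8, 14, 20, 18, 16]
Pivot position: 1

After partitioning with pivot 14, the array becomes [8, 14, 20, 18, 16]. The pivot is placed at index 1. All elements to the left of the pivot are <= 14, and all elements to the right are > 14.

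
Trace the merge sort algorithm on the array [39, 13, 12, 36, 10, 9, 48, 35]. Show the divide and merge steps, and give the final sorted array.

Merge sort trace:

Split: [39, 13, 12, 36, 10, 9, 48, 35] -> [39, 13, 12, 36] and [10, 9, 48, 35]
  Split: [39, 13, 12, 36] -> [39, 13] and [12, 36]
    Split: [39, 13] -> [39] and [13]
    Merge: [39] + [13] -> [13, 39]
    Split: [12, 36] -> [12] and [36]
    Merge: [12] + [36] -> [12, 36]
  Merge: [13, 39] + [12, 36] -> [12, 13, 36, 39]
  Split: [10, 9, 48, 35] -> [10, 9] and [48, 35]
    Split: [10, 9] -> [10] and [9]
    Merge: [10] + [9] -> [9, 10]
    Split: [48, 35] -> [48] and [35]
    Merge: [48] + [35] -> [35, 48]
  Merge: [9, 10] + [35, 48] -> [9, 10, 35, 48]
Merge: [12, 13, 36, 39] + [9, 10, 35, 48] -> [9, 10, 12, 13, 35, 36, 39, 48]

Final sorted array: [9, 10, 12, 13, 35, 36, 39, 48]

The merge sort proceeds by recursively splitting the array and merging sorted halves.
After all merges, the sorted array is [9, 10, 12, 13, 35, 36, 39, 48].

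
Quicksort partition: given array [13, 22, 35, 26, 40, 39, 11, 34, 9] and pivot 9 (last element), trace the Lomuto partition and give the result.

Lomuto partition with pivot = 9:

Initial array: [13, 22, 35, 26, 40, 39, 11, 34, 9]

arr[0]=13 > 9: no swap
arr[1]=22 > 9: no swap
arr[2]=35 > 9: no swap
arr[3]=26 > 9: no swap
arr[4]=40 > 9: no swap
arr[5]=39 > 9: no swap
arr[6]=11 > 9: no swap
arr[7]=34 > 9: no swap

Place pivot at position 0: [9, 22, 35, 26, 40, 39, 11, 34, 13]
Pivot position: 0

After partitioning with pivot 9, the array becomes [9, 22, 35, 26, 40, 39, 11, 34, 13]. The pivot is placed at index 0. All elements to the left of the pivot are <= 9, and all elements to the right are > 9.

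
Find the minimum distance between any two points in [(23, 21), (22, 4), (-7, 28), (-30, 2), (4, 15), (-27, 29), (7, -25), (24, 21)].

Computing all pairwise distances among 8 points:

d((23, 21), (22, 4)) = 17.0294
d((23, 21), (-7, 28)) = 30.8058
d((23, 21), (-30, 2)) = 56.3028
d((23, 21), (4, 15)) = 19.9249
d((23, 21), (-27, 29)) = 50.636
d((23, 21), (7, -25)) = 48.7032
d((23, 21), (24, 21)) = 1.0 <-- minimum
d((22, 4), (-7, 28)) = 37.6431
d((22, 4), (-30, 2)) = 52.0384
d((22, 4), (4, 15)) = 21.095
d((22, 4), (-27, 29)) = 55.0091
d((22, 4), (7, -25)) = 32.6497
d((22, 4), (24, 21)) = 17.1172
d((-7, 28), (-30, 2)) = 34.7131
d((-7, 28), (4, 15)) = 17.0294
d((-7, 28), (-27, 29)) = 20.025
d((-7, 28), (7, -25)) = 54.8179
d((-7, 28), (24, 21)) = 31.7805
d((-30, 2), (4, 15)) = 36.4005
d((-30, 2), (-27, 29)) = 27.1662
d((-30, 2), (7, -25)) = 45.8039
d((-30, 2), (24, 21)) = 57.2451
d((4, 15), (-27, 29)) = 34.0147
d((4, 15), (7, -25)) = 40.1123
d((4, 15), (24, 21)) = 20.8806
d((-27, 29), (7, -25)) = 63.8122
d((-27, 29), (24, 21)) = 51.6236
d((7, -25), (24, 21)) = 49.0408

Closest pair: (23, 21) and (24, 21) with distance 1.0

The closest pair is (23, 21) and (24, 21) with Euclidean distance 1.0. For 8 points, brute-force pairwise comparison is shown above. For large n, the divide-and-conquer algorithm (sort by x, recurse on halves, check the dividing strip) achieves O(n log n).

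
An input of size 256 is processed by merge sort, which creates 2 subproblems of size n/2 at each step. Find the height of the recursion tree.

For divide and conquer with division factor 2:

Problem sizes at each level:
Level 0: 256
Level 1: 128
Level 2: 64
Level 3: 32
Level 4: 16
Level 5: 8
Level 6: 4
Level 7: 2
Level 8: 1

The root is level 0 and the size-1 base case is level 8 (the tree spans levels 0 through 8, i.e. 9 levels counting the root), so the depth is the number of divisions: log_2(256) = 8

The recursion tree depth is log_2(256) = 8. At each level, the problem size is divided by 2, so it takes 8 divisions to reduce to a base case of size 1. The algorithm makes 2 recursive calls at each level.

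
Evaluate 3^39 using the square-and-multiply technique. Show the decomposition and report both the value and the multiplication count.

Computing 3^39 by squaring (build up from 3^1; each line after the first costs one multiplication):

3^1 = 3
3^2 = (3^1)^2 = 3^2 = 9
3^4 = (3^2)^2 = 9^2 = 81
3^8 = (3^4)^2 = 81^2 = 6561
3^9 = 3 * 3^8 = 3 * 6561 = 19683
3^18 = (3^9)^2 = 19683^2 = 387420489
3^19 = 3 * 3^18 = 3 * 387420489 = 1162261467
3^38 = (3^19)^2 = 1162261467^2 = 1350851717672992089
3^39 = 3 * 3^38 = 3 * 1350851717672992089 = 4052555153018976267

Result: 4052555153018976267
Multiplications needed: 8 (8 lines after 3^1)

3^39 = 4052555153018976267. Using exponentiation by squaring, this requires 8 multiplications. The key idea: if the exponent is even, square the half-power; if odd, multiply by the base once.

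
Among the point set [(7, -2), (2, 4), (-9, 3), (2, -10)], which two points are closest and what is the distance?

Computing all pairwise distances among 4 points:

d((7, -2), (2, 4)) = 7.8102 <-- minimum
d((7, -2), (-9, 3)) = 16.7631
d((7, -2), (2, -10)) = 9.434
d((2, 4), (-9, 3)) = 11.0454
d((2, 4), (2, -10)) = 14.0
d((-9, 3), (2, -10)) = 17.0294

Closest pair: (7, -2) and (2, 4) with distance 7.8102

The closest pair is (7, -2) and (2, 4) with Euclidean distance 7.8102. For 4 points, brute-force pairwise comparison is shown above. For large n, the divide-and-conquer algorithm (sort by x, recurse on halves, check the dividing strip) achieves O(n log n).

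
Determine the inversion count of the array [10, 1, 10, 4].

Finding inversions in [10, 1, 10, 4]:

(0, 1): arr[0]=10 > arr[1]=1
(0, 3): arr[0]=10 > arr[3]=4
(2, 3): arr[2]=10 > arr[3]=4

Total inversions: 3

The array has 3 inversion(s): (0,1), (0,3), (2,3). Each pair (i,j) satisfies i < j and arr[i] > arr[j].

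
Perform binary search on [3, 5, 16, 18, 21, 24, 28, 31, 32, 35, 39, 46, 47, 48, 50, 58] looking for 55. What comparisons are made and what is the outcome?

Binary search for 55 in [3, 5, 16, 18, 21, 24, 28, 31, 32, 35, 39, 46, 47, 48, 50, 58]:

lo=0, hi=15, mid=7, arr[mid]=31 -> 31 < 55, search right half
lo=8, hi=15, mid=11, arr[mid]=46 -> 46 < 55, search right half
lo=12, hi=15, mid=13, arr[mid]=48 -> 48 < 55, search right half
lo=14, hi=15, mid=14, arr[mid]=50 -> 50 < 55, search right half
lo=15, hi=15, mid=15, arr[mid]=58 -> 58 > 55, search left half
lo=15 > hi=14, target 55 not found

Binary search determines that 55 is not in the array after 5 comparisons. The search space was exhausted without finding the target.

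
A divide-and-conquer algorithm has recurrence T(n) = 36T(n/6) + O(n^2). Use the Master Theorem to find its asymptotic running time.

Master Theorem for T(n) = 36T(n/6) + O(n^2):

a = 36, b = 6, c = 2
log_b(a) = log_6(36) = 2.0000

Case 2: c = 2 = log_6(36) = 2.0000
T(n) = O(n^2 log n) = O(n^2 log n)

For T(n) = 36T(n/6) + O(n^2): log_6(36) = 2.0000. This is Case 2 of the Master Theorem (c = log_b(a), equal work at all levels), giving O(n^2 log n).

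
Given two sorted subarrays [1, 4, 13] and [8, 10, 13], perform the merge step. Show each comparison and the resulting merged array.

Merging process:

Compare 1 vs 8: take 1 from left. Merged: [1]
Compare 4 vs 8: take 4 from left. Merged: [1, 4]
Compare 13 vs 8: take 8 from right. Merged: [1, 4, 8]
Compare 13 vs 10: take 10 from right. Merged: [1, 4, 8, 10]
Compare 13 vs 13: take 13 from left. Merged: [1, 4, 8, 10, 13]
Append remaining from right: [13]. Merged: [1, 4, 8, 10, 13, 13]

Final merged array: [1, 4, 8, 10, 13, 13]
Total comparisons: 5

The merged array is [1, 4, 8, 10, 13, 13], requiring 5 comparisons. The merge step runs in O(n) time where n is the total number of elements.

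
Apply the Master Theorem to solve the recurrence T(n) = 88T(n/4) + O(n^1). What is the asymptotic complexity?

Master Theorem for T(n) = 88T(n/4) + O(n^1):

a = 88, b = 4, c = 1
log_b(a) = log_4(88) = 3.2297

Case 1: c = 1 < log_4(88) = 3.2297
T(n) = O(n^(log_4 88))

For T(n) = 88T(n/4) + O(n^1): log_4(88) = 3.2297. This is Case 1 of the Master Theorem (c < log_b(a), work dominated by leaves), giving O(n^(log_4 88)).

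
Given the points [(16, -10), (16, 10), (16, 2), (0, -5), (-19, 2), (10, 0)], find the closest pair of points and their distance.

Computing all pairwise distances among 6 points:

d((16, -10), (16, 10)) = 20.0
d((16, -10), (16, 2)) = 12.0
d((16, -10), (0, -5)) = 16.7631
d((16, -10), (-19, 2)) = 37.0
d((16, -10), (10, 0)) = 11.6619
d((16, 10), (16, 2)) = 8.0
d((16, 10), (0, -5)) = 21.9317
d((16, 10), (-19, 2)) = 35.9026
d((16, 10), (10, 0)) = 11.6619
d((16, 2), (0, -5)) = 17.4642
d((16, 2), (-19, 2)) = 35.0
d((16, 2), (10, 0)) = 6.3246 <-- minimum
d((0, -5), (-19, 2)) = 20.2485
d((0, -5), (10, 0)) = 11.1803
d((-19, 2), (10, 0)) = 29.0689

Closest pair: (16, 2) and (10, 0) with distance 6.3246

The closest pair is (16, 2) and (10, 0) with Euclidean distance 6.3246. For 6 points, brute-force pairwise comparison is shown above. For large n, the divide-and-conquer algorithm (sort by x, recurse on halves, check the dividing strip) achieves O(n log n).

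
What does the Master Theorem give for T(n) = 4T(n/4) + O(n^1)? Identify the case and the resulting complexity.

Master Theorem for T(n) = 4T(n/4) + O(n^1):

a = 4, b = 4, c = 1
log_b(a) = log_4(4) = 1.0000

Case 2: c = 1 = log_4(4) = 1.0000
T(n) = O(n^1 log n) = O(n log n)

For T(n) = 4T(n/4) + O(n^1): log_4(4) = 1.0000. This is Case 2 of the Master Theorem (c = log_b(a), equal work at all levels), giving O(n log n).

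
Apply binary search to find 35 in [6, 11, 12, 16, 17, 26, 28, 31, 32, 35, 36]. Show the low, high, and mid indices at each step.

Binary search for 35 in [6, 11, 12, 16, 17, 26, 28, 31, 32, 35, 36]:

lo=0, hi=10, mid=5, arr[mid]=26 -> 26 < 35, search right half
lo=6, hi=10, mid=8, arr[mid]=32 -> 32 < 35, search right half
lo=9, hi=10, mid=9, arr[mid]=35 -> Found target at index 9!

Binary search finds 35 at index 9 after 3 comparisons. The search repeatedly halves the search space by comparing with the middle element.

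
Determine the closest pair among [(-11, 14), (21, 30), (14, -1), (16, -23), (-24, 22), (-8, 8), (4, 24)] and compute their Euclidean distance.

Computing all pairwise distances among 7 points:

d((-11, 14), (21, 30)) = 35.7771
d((-11, 14), (14, -1)) = 29.1548
d((-11, 14), (16, -23)) = 45.8039
d((-11, 14), (-24, 22)) = 15.2643
d((-11, 14), (-8, 8)) = 6.7082 <-- minimum
d((-11, 14), (4, 24)) = 18.0278
d((21, 30), (14, -1)) = 31.7805
d((21, 30), (16, -23)) = 53.2353
d((21, 30), (-24, 22)) = 45.7056
d((21, 30), (-8, 8)) = 36.4005
d((21, 30), (4, 24)) = 18.0278
d((14, -1), (16, -23)) = 22.0907
d((14, -1), (-24, 22)) = 44.4185
d((14, -1), (-8, 8)) = 23.7697
d((14, -1), (4, 24)) = 26.9258
d((16, -23), (-24, 22)) = 60.208
d((16, -23), (-8, 8)) = 39.2046
d((16, -23), (4, 24)) = 48.5077
d((-24, 22), (-8, 8)) = 21.2603
d((-24, 22), (4, 24)) = 28.0713
d((-8, 8), (4, 24)) = 20.0

Closest pair: (-11, 14) and (-8, 8) with distance 6.7082

The closest pair is (-11, 14) and (-8, 8) with Euclidean distance 6.7082. For 7 points, brute-force pairwise comparison is shown above. For large n, the divide-and-conquer algorithm (sort by x, recurse on halves, check the dividing strip) achieves O(n log n).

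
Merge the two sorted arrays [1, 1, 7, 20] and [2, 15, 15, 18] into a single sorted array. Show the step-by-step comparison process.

Merging process:

Compare 1 vs 2: take 1 from left. Merged: [1]
Compare 1 vs 2: take 1 from left. Merged: [1, 1]
Compare 7 vs 2: take 2 from right. Merged: [1, 1, 2]
Compare 7 vs 15: take 7 from left. Merged: [1, 1, 2, 7]
Compare 20 vs 15: take 15 from right. Merged: [1, 1, 2, 7, 15]
Compare 20 vs 15: take 15 from right. Merged: [1, 1, 2, 7, 15, 15]
Compare 20 vs 18: take 18 from right. Merged: [1, 1, 2, 7, 15, 15, 18]
Append remaining from left: [20]. Merged: [1, 1, 2, 7, 15, 15, 18, 20]

Final merged array: [1, 1, 2, 7, 15, 15, 18, 20]
Total comparisons: 7

The merged array is [1, 1, 2, 7, 15, 15, 18, 20], requiring 7 comparisons. The merge step runs in O(n) time where n is the total number of elements.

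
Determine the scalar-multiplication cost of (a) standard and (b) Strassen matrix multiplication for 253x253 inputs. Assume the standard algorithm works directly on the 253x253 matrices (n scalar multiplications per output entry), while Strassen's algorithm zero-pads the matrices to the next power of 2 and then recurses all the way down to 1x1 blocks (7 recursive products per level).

Matrix multiplication for 253x253 matrices:

Strassen's algorithm requires power-of-2 dimensions. Pad 253x253 to 256x256 (next power of 2).

Standard algorithm: 253^3 = 16194277 multiplications
Strassen's algorithm: 7^(log2(256)) = 7^8 = 5764801 multiplications
Savings: 16194277 - 5764801 = 10429476 multiplications

Standard: 16194277 multiplications (253^3). Strassen: 5764801 multiplications (7^8, after padding to 256x256). Strassen reduces 8 recursive multiplications to 7 at each level.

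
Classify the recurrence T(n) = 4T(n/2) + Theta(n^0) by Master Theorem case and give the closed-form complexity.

Master Theorem for T(n) = 4T(n/2) + O(n^0):

a = 4, b = 2, c = 0
log_b(a) = log_2(4) = 2.0000

Case 1: c = 0 < log_2(4) = 2.0000
T(n) = O(n^(log_2 4)) = O(n^2)

For T(n) = 4T(n/2) + O(n^0): log_2(4) = 2.0000. This is Case 1 of the Master Theorem (c < log_b(a), work dominated by leaves), giving O(n^2).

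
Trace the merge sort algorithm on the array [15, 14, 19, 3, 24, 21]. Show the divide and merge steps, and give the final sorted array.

Merge sort trace:

Split: [15, 14, 19, 3, 24, 21] -> [15, 14, 19] and [3, 24, 21]
  Split: [15, 14, 19] -> [15] and [14, 19]
    Split: [14, 19] -> [14] and [19]
    Merge: [14] + [19] -> [14, 19]
  Merge: [15] + [14, 19] -> [14, 15, 19]
  Split: [3, 24, 21] -> [3] and [24, 21]
    Split: [24, 21] -> [24] and [21]
    Merge: [24] + [21] -> [21, 24]
  Merge: [3] + [21, 24] -> [3, 21, 24]
Merge: [14, 15, 19] + [3, 21, 24] -> [3, 14, 15, 19, 21, 24]

Final sorted array: [3, 14, 15, 19, 21, 24]

The merge sort proceeds by recursively splitting the array and merging sorted halves.
After all merges, the sorted array is [3, 14, 15, 19, 21, 24].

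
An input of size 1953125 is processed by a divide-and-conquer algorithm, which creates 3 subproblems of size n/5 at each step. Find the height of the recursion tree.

For divide and conquer with division factor 5:

Problem sizes at each level:
Level 0: 1953125
Level 1: 390625
Level 2: 78125
Level 3: 15625
Level 4: 3125
Level 5: 625
Level 6: 125
Level 7: 25
Level 8: 5
Level 9: 1

The root is level 0 and the size-1 base case is level 9 (the tree spans levels 0 through 9, i.e. 10 levels counting the root), so the depth is the number of divisions: log_5(1953125) = 9

The recursion tree depth is log_5(1953125) = 9. At each level, the problem size is divided by 5, so it takes 9 divisions to reduce to a base case of size 1. The algorithm makes 3 recursive calls at each level.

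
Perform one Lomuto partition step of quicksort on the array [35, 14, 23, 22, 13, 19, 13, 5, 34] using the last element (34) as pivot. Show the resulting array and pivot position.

Lomuto partition with pivot = 34:

Initial array: [35, 14, 23, 22, 13, 19, 13, 5, 34]

arr[0]=35 > 34: no swap
arr[1]=14 <= 34: swap with position 0, array becomes [14, 35, 23, 22, 13, 19, 13, 5, 34]
arr[2]=23 <= 34: swap with position 1, array becomes [14, 23, 35, 22, 13, 19, 13, 5, 34]
arr[3]=22 <= 34: swap with position 2, array becomes [14, 23, 22, 35, 13, 19, 13, 5, 34]
arr[4]=13 <= 34: swap with position 3, array becomes [14, 23, 22, 13, 35, 19, 13, 5, 34]
arr[5]=19 <= 34: swap with position 4, array becomes [14, 23, 22, 13, 19, 35, 13, 5, 34]
arr[6]=13 <= 34: swap with position 5, array becomes [14, 23, 22, 13, 19, 13, 35, 5, 34]
arr[7]=5 <= 34: swap with position 6, array becomes [14, 23, 22, 13, 19, 13, 5, 35, 34]

Place pivot at position 7: [14, 23, 22, 13, 19, 13, 5, 34, 35]
Pivot position: 7

After partitioning with pivot 34, the array becomes [14, 23, 22, 13, 19, 13, 5, 34, 35]. The pivot is placed at index 7. All elements to the left of the pivot are <= 34, and all elements to the right are > 34.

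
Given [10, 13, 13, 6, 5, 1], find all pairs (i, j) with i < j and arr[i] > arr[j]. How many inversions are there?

Finding inversions in [10, 13, 13, 6, 5, 1]:

(0, 3): arr[0]=10 > arr[3]=6
(0, 4): arr[0]=10 > arr[4]=5
(0, 5): arr[0]=10 > arr[5]=1
(1, 3): arr[1]=13 > arr[3]=6
(1, 4): arr[1]=13 > arr[4]=5
(1, 5): arr[1]=13 > arr[5]=1
(2, 3): arr[2]=13 > arr[3]=6
(2, 4): arr[2]=13 > arr[4]=5
(2, 5): arr[2]=13 > arr[5]=1
(3, 4): arr[3]=6 > arr[4]=5
(3, 5): arr[3]=6 > arr[5]=1
(4, 5): arr[4]=5 > arr[5]=1

Total inversions: 12

The array has 12 inversion(s): (0,3), (0,4), (0,5), (1,3), (1,4), (1,5), (2,3), (2,4), (2,5), (3,4), (3,5), (4,5). Each pair (i,j) satisfies i < j and arr[i] > arr[j].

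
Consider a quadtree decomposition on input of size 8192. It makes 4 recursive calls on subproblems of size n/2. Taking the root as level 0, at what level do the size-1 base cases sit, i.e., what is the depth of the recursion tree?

For divide and conquer with division factor 2:

Problem sizes at each level:
Level 0: 8192
Level 1: 4096
Level 2: 2048
Level 3: 1024
Level 4: 512
Level 5: 256
Level 6: 128
Level 7: 64
Level 8: 32
Level 9: 16
Level 10: 8
Level 11: 4
Level 12: 2
Level 13: 1

The root is level 0 and the size-1 base case is level 13 (the tree spans levels 0 through 13, i.e. 14 levels counting the root), so the depth is the number of divisions: log_2(8192) = 13

The recursion tree depth is log_2(8192) = 13. At each level, the problem size is divided by 2, so it takes 13 divisions to reduce to a base case of size 1. The algorithm makes 4 recursive calls at each level.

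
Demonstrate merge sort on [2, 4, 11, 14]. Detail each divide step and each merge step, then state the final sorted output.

Merge sort trace:

Split: [2, 4, 11, 14] -> [2, 4] and [11, 14]
  Split: [2, 4] -> [2] and [4]
  Merge: [2] + [4] -> [2, 4]
  Split: [11, 14] -> [11] and [14]
  Merge: [11] + [14] -> [11, 14]
Merge: [2, 4] + [11, 14] -> [2, 4, 11, 14]

Final sorted array: [2, 4, 11, 14]

The merge sort proceeds by recursively splitting the array and merging sorted halves.
After all merges, the sorted array is [2, 4, 11, 14].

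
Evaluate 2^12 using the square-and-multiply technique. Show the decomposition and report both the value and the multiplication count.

Computing 2^12 by squaring (build up from 2^1; each line after the first costs one multiplication):

2^1 = 2
2^2 = (2^1)^2 = 2^2 = 4
2^3 = 2 * 2^2 = 2 * 4 = 8
2^6 = (2^3)^2 = 8^2 = 64
2^12 = (2^6)^2 = 64^2 = 4096

Result: 4096
Multiplications needed: 4 (4 lines after 2^1)

2^12 = 4096. Using exponentiation by squaring, this requires 4 multiplications. The key idea: if the exponent is even, square the half-power; if odd, multiply by the base once.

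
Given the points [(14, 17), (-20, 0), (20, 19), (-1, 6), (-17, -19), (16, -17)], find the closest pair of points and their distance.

Computing all pairwise distances among 6 points:

d((14, 17), (-20, 0)) = 38.0132
d((14, 17), (20, 19)) = 6.3246 <-- minimum
d((14, 17), (-1, 6)) = 18.6011
d((14, 17), (-17, -19)) = 47.5079
d((14, 17), (16, -17)) = 34.0588
d((-20, 0), (20, 19)) = 44.2832
d((-20, 0), (-1, 6)) = 19.9249
d((-20, 0), (-17, -19)) = 19.2354
d((-20, 0), (16, -17)) = 39.8121
d((20, 19), (-1, 6)) = 24.6982
d((20, 19), (-17, -19)) = 53.0377
d((20, 19), (16, -17)) = 36.2215
d((-1, 6), (-17, -19)) = 29.6816
d((-1, 6), (16, -17)) = 28.6007
d((-17, -19), (16, -17)) = 33.0606

Closest pair: (14, 17) and (20, 19) with distance 6.3246

The closest pair is (14, 17) and (20, 19) with Euclidean distance 6.3246. For 6 points, brute-force pairwise comparison is shown above. For large n, the divide-and-conquer algorithm (sort by x, recurse on halves, check the dividing strip) achieves O(n log n).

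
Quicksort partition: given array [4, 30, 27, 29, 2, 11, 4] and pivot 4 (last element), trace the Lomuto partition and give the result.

Lomuto partition with pivot = 4:

Initial array: [4, 30, 27, 29, 2, 11, 4]

arr[0]=4 <= 4: swap with position 0, array becomes [4, 30, 27, 29, 2, 11, 4]
arr[1]=30 > 4: no swap
arr[2]=27 > 4: no swap
arr[3]=29 > 4: no swap
arr[4]=2 <= 4: swap with position 1, array becomes [4, 2, 27, 29, 30, 11, 4]
arr[5]=11 > 4: no swap

Place pivot at position 2: [4, 2, 4, 29, 30, 11, 27]
Pivot position: 2

After partitioning with pivot 4, the array becomes [4, 2, 4, 29, 30, 11, 27]. The pivot is placed at index 2. All elements to the left of the pivot are <= 4, and all elements to the right are > 4.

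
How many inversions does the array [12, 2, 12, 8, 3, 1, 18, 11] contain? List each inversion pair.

Finding inversions in [12, 2, 12, 8, 3, 1, 18, 11]:

(0, 1): arr[0]=12 > arr[1]=2
(0, 3): arr[0]=12 > arr[3]=8
(0, 4): arr[0]=12 > arr[4]=3
(0, 5): arr[0]=12 > arr[5]=1
(0, 7): arr[0]=12 > arr[7]=11
(1, 5): arr[1]=2 > arr[5]=1
(2, 3): arr[2]=12 > arr[3]=8
(2, 4): arr[2]=12 > arr[4]=3
(2, 5): arr[2]=12 > arr[5]=1
(2, 7): arr[2]=12 > arr[7]=11
(3, 4): arr[3]=8 > arr[4]=3
(3, 5): arr[3]=8 > arr[5]=1
(4, 5): arr[4]=3 > arr[5]=1
(6, 7): arr[6]=18 > arr[7]=11

Total inversions: 14

The array has 14 inversion(s): (0,1), (0,3), (0,4), (0,5), (0,7), (1,5), (2,3), (2,4), (2,5), (2,7), (3,4), (3,5), (4,5), (6,7). Each pair (i,j) satisfies i < j and arr[i] > arr[j].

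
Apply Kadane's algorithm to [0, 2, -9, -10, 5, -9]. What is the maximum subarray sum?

Using Kadane's algorithm on [0, 2, -9, -10, 5, -9]:

Scanning through the array:
Position 1 (value 2): max_ending_here = 2, max_so_far = 2
Position 2 (value -9): max_ending_here = -7, max_so_far = 2
Position 3 (value -10): max_ending_here = -10, max_so_far = 2
Position 4 (value 5): max_ending_here = 5, max_so_far = 5
Position 5 (value -9): max_ending_here = -4, max_so_far = 5

Maximum subarray: [5]
Maximum sum: 5

The maximum subarray is [5] with sum 5. This subarray runs from index 4 to index 4.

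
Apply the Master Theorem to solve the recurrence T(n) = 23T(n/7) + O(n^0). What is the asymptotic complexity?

Master Theorem for T(n) = 23T(n/7) + O(n^0):

a = 23, b = 7, c = 0
log_b(a) = log_7(23) = 1.6113

Case 1: c = 0 < log_7(23) = 1.6113
T(n) = O(n^(log_7 23))

For T(n) = 23T(n/7) + O(n^0): log_7(23) = 1.6113. This is Case 1 of the Master Theorem (c < log_b(a), work dominated by leaves), giving O(n^(log_7 23)).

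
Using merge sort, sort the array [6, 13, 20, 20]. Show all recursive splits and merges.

Merge sort trace:

Split: [6, 13, 20, 20] -> [6, 13] and [20, 20]
  Split: [6, 13] -> [6] and [13]
  Merge: [6] + [13] -> [6, 13]
  Split: [20, 20] -> [20] and [20]
  Merge: [20] + [20] -> [20, 20]
Merge: [6, 13] + [20, 20] -> [6, 13, 20, 20]

Final sorted array: [6, 13, 20, 20]

The merge sort proceeds by recursively splitting the array and merging sorted halves.
After all merges, the sorted array is [6, 13, 20, 20].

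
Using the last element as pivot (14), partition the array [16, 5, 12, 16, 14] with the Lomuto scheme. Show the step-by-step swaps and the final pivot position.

Lomuto partition with pivot = 14:

Initial array: [16, 5, 12, 16, 14]

arr[0]=16 > 14: no swap
arr[1]=5 <= 14: swap with position 0, array becomes [5, 16, 12, 16, 14]
arr[2]=12 <= 14: swap with position 1, array becomes [5, 12, 16, 16, 14]
arr[3]=16 > 14: no swap

Place pivot at position 2: [5, 12, 14, 16, 16]
Pivot position: 2

After partitioning with pivot 14, the array becomes [5, 12, 14, 16, 16]. The pivot is placed at index 2. All elements to the left of the pivot are <= 14, and all elements to the right are > 14.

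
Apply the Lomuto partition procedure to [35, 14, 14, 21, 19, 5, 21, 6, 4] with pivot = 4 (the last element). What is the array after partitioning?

Lomuto partition with pivot = 4:

Initial array: [35, 14, 14, 21, 19, 5, 21, 6, 4]

arr[0]=35 > 4: no swap
arr[1]=14 > 4: no swap
arr[2]=14 > 4: no swap
arr[3]=21 > 4: no swap
arr[4]=19 > 4: no swap
arr[5]=5 > 4: no swap
arr[6]=21 > 4: no swap
arr[7]=6 > 4: no swap

Place pivot at position 0: [4, 14, 14, 21, 19, 5, 21, 6, 35]
Pivot position: 0

After partitioning with pivot 4, the array becomes [4, 14, 14, 21, 19, 5, 21, 6, 35]. The pivot is placed at index 0. All elements to the left of the pivot are <= 4, and all elements to the right are > 4.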